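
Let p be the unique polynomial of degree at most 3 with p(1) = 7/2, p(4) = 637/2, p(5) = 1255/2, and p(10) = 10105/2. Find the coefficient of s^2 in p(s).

Write p(s) = as^3 + bs^2 + cs + d. Substituting each data point gives a linear system:
  a + b + c + d = 7/2
  64a + 16b + 4c + d = 637/2
  125a + 25b + 5c + d = 1255/2
  1000a + 100b + 10c + d = 10105/2
Solving the system yields a = 5, b = 1, c = -5, d = 5/2.
So p(s) = 5s^3 + s^2 - 5s + 5/2.
The coefficient of s^2 is 1.

1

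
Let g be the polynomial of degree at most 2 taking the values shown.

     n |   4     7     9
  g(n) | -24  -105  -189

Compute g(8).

Write g(n) = an^2 + bn + c. Substituting each data point gives a linear system:
  16a + 4b + c = -24
  49a + 7b + c = -105
  81a + 9b + c = -189
Solving the system yields a = -3, b = 6, c = 0.
So g(n) = -3n^2 + 6n.
Then g(8) = -144.

-144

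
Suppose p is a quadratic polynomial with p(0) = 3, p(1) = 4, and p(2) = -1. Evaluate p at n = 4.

-29

Write p(n) = an^2 + bn + c. Substituting each data point gives a linear system:
  c = 3
  a + b + c = 4
  4a + 2b + c = -1
Solving the system yields a = -3, b = 4, c = 3.
So p(n) = -3n^2 + 4n + 3.
Then p(4) = -29.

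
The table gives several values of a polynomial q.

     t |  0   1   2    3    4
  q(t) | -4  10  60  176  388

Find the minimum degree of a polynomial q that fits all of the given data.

3

Forward differences of the values at t = 0, 1, 2, 3, 4:
  q  : -4  10  60  176  388
  Δ  : 14  50  116  212
  Δ^2: 36  66  96
  Δ^3: 30  30
  Δ^4: 0
The third differences are constant (30) and nonzero, while all higher differences vanish, so the minimal degree is 3.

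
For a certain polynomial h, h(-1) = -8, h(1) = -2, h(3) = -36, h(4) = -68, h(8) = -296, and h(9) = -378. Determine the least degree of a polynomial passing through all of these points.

2

Divided differences on the nodes -1, 1, 3, 4, 8, 9:
  order 0: -8  -2  -36  -68  -296  -378
  order 1: 3  -17  -32  -57  -82
  order 2: -5  -5  -5  -5
  order 3: 0  0  0
  order 4: 0  0
  order 5: 0
The order-2 divided differences are all -5 (nonzero) and every higher order vanishes, so the data lies on a polynomial of degree exactly 2.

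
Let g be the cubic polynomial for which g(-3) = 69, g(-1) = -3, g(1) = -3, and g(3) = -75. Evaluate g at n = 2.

-21

Using the Lagrange interpolation formula with nodes -3, -1, 1, 3:
  L_0(n) = (n + 1)(n - 1)(n - 3) / -48
  L_1(n) = (n + 3)(n - 1)(n - 3) / 16
  L_2(n) = (n + 3)(n + 1)(n - 3) / -16
  L_3(n) = (n + 3)(n + 1)(n - 1) / 48
Then g(n) = 69·L_0(n) - 3·L_1(n) - 3·L_2(n) - 75·L_3(n).
Expanding and collecting terms gives g(n) = -3n^3 + 3n - 3.
Evaluating at n = 2: g(2) = -21.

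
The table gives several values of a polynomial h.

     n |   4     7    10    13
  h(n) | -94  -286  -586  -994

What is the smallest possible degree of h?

Forward differences of the values at n = 4, 7, 10, 13:
  h  : -94  -286  -586  -994
  Δ  : -192  -300  -408
  Δ^2: -108  -108
  Δ^3: 0
The second differences are constant (-108) and nonzero, while all higher differences vanish, so the minimal degree is 2.

2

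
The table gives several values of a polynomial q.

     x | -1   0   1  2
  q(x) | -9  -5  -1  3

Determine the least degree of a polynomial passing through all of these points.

Forward differences of the values at x = -1, 0, 1, 2:
  q  : -9  -5  -1  3
  Δ  : 4  4  4
  Δ^2: 0  0
  Δ^3: 0
The first differences are constant (4) and nonzero, while all higher differences vanish, so the minimal degree is 1.

1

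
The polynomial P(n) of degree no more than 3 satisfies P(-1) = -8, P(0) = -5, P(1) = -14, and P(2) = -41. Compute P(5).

-290

Using the Lagrange interpolation formula with nodes -1, 0, 1, 2:
  L_0(n) = n(n - 1)(n - 2) / -6
  L_1(n) = (n + 1)(n - 1)(n - 2) / 2
  L_2(n) = (n + 1)n(n - 2) / -2
  L_3(n) = (n + 1)n(n - 1) / 6
Then P(n) = -8·L_0(n) - 5·L_1(n) - 14·L_2(n) - 41·L_3(n).
Expanding and collecting terms gives P(n) = -n^3 - 6n^2 - 2n - 5.
Evaluating at n = 5: P(5) = -290.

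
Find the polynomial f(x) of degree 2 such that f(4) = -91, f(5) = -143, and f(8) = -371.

Using the Lagrange interpolation formula with nodes 4, 5, 8:
  L_0(x) = (x - 5)(x - 8) / 4
  L_1(x) = (x - 4)(x - 8) / -3
  L_2(x) = (x - 4)(x - 5) / 12
Then f(x) = -91·L_0(x) - 143·L_1(x) - 371·L_2(x).
Expanding and collecting terms gives f(x) = -6x^2 + 2x - 3.
Check: f(8) = -371. ✓

f(x) = -6x^2 + 2x - 3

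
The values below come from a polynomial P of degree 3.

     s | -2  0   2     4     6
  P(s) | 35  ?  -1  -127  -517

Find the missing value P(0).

5

The 4 known points determine the degree-3 polynomial uniquely.
Write P(s) = as^3 + bs^2 + cs + d. Substituting each data point gives a linear system:
  -8a + 4b - 2c + d = 35
  8a + 4b + 2c + d = -1
  64a + 16b + 4c + d = -127
  216a + 36b + 6c + d = -517
Solving the system yields a = -3, b = 3, c = 3, d = 5.
So P(s) = -3s³ + 3s² + 3s + 5.
Then P(0) = 5.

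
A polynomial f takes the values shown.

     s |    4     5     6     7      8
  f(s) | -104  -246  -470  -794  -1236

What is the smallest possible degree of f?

3

Forward differences of the values at s = 4, 5, 6, 7, 8:
  f  : -104  -246  -470  -794  -1236
  Δ  : -142  -224  -324  -442
  Δ^2: -82  -100  -118
  Δ^3: -18  -18
  Δ^4: 0
The third differences are constant (-18) and nonzero, while all higher differences vanish, so the minimal degree is 3.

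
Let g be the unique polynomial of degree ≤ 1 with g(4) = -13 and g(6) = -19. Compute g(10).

Write g(s) = as + b. Substituting each data point gives a linear system:
  4a + b = -13
  6a + b = -19
Solving the system yields a = -3, b = -1.
So g(s) = -3s - 1.
Then g(10) = -31.

-31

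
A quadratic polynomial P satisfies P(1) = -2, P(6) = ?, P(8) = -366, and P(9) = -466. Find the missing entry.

The 3 known points determine the degree-2 polynomial uniquely.
Write P(u) = au^2 + bu + c. Substituting each data point gives a linear system:
  a + b + c = -2
  64a + 8b + c = -366
  81a + 9b + c = -466
Solving the system yields a = -6, b = 2, c = 2.
So P(u) = -6u^2 + 2u + 2.
Then P(6) = -202.

-202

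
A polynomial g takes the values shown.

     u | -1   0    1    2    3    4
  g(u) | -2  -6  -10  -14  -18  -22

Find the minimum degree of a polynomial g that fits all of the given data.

1

Forward differences of the values at u = -1, 0, 1, 2, 3, 4:
  g  : -2  -6  -10  -14  -18  -22
  Δ  : -4  -4  -4  -4  -4
  Δ^2: 0  0  0  0
  Δ^3: 0  0  0
  Δ^4: 0  0
  Δ^5: 0
The first differences are constant (-4) and nonzero, while all higher differences vanish, so the minimal degree is 1.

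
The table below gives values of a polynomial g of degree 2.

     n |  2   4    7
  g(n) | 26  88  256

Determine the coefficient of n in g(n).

1

Write g(n) = an^2 + bn + c. Substituting each data point gives a linear system:
  4a + 2b + c = 26
  16a + 4b + c = 88
  49a + 7b + c = 256
Solving the system yields a = 5, b = 1, c = 4.
So g(n) = 5n^2 + n + 4.
The coefficient of n is 1.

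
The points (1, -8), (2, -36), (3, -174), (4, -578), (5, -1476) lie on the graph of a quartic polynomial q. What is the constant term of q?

-6

Write q(t) = at^4 + bt^3 + ct^2 + dt + e. Substituting each data point gives a linear system:
  a + b + c + d + e = -8
  16a + 8b + 4c + 2d + e = -36
  81a + 27b + 9c + 3d + e = -174
  256a + 64b + 16c + 4d + e = -578
  625a + 125b + 25c + 5d + e = -1476
Solving the system yields a = -3, b = 4, c = -4, d = 1, e = -6.
So q(t) = -3t^4 + 4t^3 - 4t^2 + t - 6.
The constant term is -6.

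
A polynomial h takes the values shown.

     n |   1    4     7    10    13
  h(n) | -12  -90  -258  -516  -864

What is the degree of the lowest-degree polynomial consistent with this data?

Forward differences of the values at n = 1, 4, 7, 10, 13:
  h  : -12  -90  -258  -516  -864
  Δ  : -78  -168  -258  -348
  Δ^2: -90  -90  -90
  Δ^3: 0  0
  Δ^4: 0
The second differences are constant (-90) and nonzero, while all higher differences vanish, so the minimal degree is 2.

2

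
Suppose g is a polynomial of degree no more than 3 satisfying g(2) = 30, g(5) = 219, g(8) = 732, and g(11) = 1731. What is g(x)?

Write g(x) = ax^3 + bx^2 + cx + d. Substituting each data point gives a linear system:
  8a + 4b + 2c + d = 30
  125a + 25b + 5c + d = 219
  512a + 64b + 8c + d = 732
  1331a + 121b + 11c + d = 1731
Solving the system yields a = 1, b = 3, c = 3, d = 4.
So g(x) = x^3 + 3x^2 + 3x + 4.
Check: g(8) = 732. ✓

g(x) = x^3 + 3x^2 + 3x + 4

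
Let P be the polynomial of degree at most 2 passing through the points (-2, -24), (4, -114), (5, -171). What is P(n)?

Write P(n) = an^2 + bn + c. Substituting each data point gives a linear system:
  4a - 2b + c = -24
  16a + 4b + c = -114
  25a + 5b + c = -171
Solving the system yields a = -6, b = -3, c = -6.
So P(n) = -6n^2 - 3n - 6.
Check: P(5) = -171. ✓

P(n) = -6n^2 - 3n - 6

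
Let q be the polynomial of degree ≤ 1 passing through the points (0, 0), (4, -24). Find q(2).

Using the Lagrange interpolation formula with nodes 0, 4:
  L_0(u) = (u - 4) / -4
  L_1(u) = u / 4
Then q(u) = 0·L_0(u) - 24·L_1(u).
Expanding and collecting terms gives q(u) = -6u.
Evaluating at u = 2: q(2) = -12.

-12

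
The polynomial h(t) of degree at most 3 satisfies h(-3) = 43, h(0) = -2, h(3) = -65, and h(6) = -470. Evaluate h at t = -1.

-1

Write h(t) = at^3 + bt^2 + ct + d. Substituting each data point gives a linear system:
  -27a + 9b - 3c + d = 43
  d = -2
  27a + 9b + 3c + d = -65
  216a + 36b + 6c + d = -470
Solving the system yields a = -2, b = -1, c = 0, d = -2.
So h(t) = -2t³ - t² - 2.
Then h(-1) = -1.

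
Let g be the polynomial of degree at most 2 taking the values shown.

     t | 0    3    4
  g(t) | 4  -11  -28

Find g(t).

g(t) = -3t^2 + 4t + 4

Write g(t) = at^2 + bt + c. Substituting each data point gives a linear system:
  c = 4
  9a + 3b + c = -11
  16a + 4b + c = -28
Solving the system yields a = -3, b = 4, c = 4.
So g(t) = -3t² + 4t + 4.
Check: g(0) = 4. ✓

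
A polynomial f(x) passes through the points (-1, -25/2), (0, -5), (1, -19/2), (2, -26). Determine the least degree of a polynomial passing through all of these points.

2

Forward differences of the values at x = -1, 0, 1, 2:
  f  : -25/2  -5  -19/2  -26
  Δ  : 15/2  -9/2  -33/2
  Δ^2: -12  -12
  Δ^3: 0
The second differences are constant (-12) and nonzero, while all higher differences vanish, so the minimal degree is 2.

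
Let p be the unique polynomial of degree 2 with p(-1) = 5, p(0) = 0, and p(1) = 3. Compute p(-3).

Forward differences of the values at x = -1, 0, 1:
  p  : 5  0  3
  Δ  : -5  3
  Δ^2: 8
The second differences are constant, confirming degree 2.
Interpolating (Newton forward form) and evaluating at x = -3 gives p(-3) = 39.

39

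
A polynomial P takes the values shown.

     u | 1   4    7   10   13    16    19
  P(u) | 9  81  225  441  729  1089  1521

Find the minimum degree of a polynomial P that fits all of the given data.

2

Forward differences of the values at u = 1, 4, 7, 10, 13, 16, 19:
  P  : 9  81  225  441  729  1089  1521
  Δ  : 72  144  216  288  360  432
  Δ^2: 72  72  72  72  72
  Δ^3: 0  0  0  0
  Δ^4: 0  0  0
  Δ^5: 0  0
  Δ^6: 0
The second differences are constant (72) and nonzero, while all higher differences vanish, so the minimal degree is 2.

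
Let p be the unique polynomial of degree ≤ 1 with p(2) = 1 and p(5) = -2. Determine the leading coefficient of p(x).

Write p(x) = ax + b. Substituting each data point gives a linear system:
  2a + b = 1
  5a + b = -2
Solving the system yields a = -1, b = 3.
So p(x) = -x + 3.
The leading coefficient is -1.

-1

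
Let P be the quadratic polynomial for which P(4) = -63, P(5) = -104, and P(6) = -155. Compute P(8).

-287

Forward differences of the values at t = 4, 5, 6:
  P  : -63  -104  -155
  Δ  : -41  -51
  Δ^2: -10
The second differences are constant, confirming degree 2.
Interpolating (Newton forward form) and evaluating at t = 8 gives P(8) = -287.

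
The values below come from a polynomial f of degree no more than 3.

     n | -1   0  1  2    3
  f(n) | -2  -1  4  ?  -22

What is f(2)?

1

On equispaced nodes a degree-3 polynomial has vanishing fourth forward difference, so
  f(-1) - 4·f(0) + 6·f(1) - 4·f(2) + f(3) = 0.
Substituting the known values and solving for f(2):
  -4·f(2) = -4
  f(2) = 1.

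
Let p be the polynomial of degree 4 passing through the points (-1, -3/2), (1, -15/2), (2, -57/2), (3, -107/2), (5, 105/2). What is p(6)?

Write p(s) = as^4 + bs^3 + cs^2 + ds + e. Substituting each data point gives a linear system:
  a - b + c - d + e = -3/2
  a + b + c + d + e = -15/2
  16a + 8b + 4c + 2d + e = -57/2
  81a + 27b + 9c + 3d + e = -107/2
  625a + 125b + 25c + 5d + e = 105/2
Solving the system yields a = 1, b = -4, c = -3, d = 1, e = -5/2.
So p(s) = s^4 - 4s^3 - 3s^2 + s - 5/2.
Then p(6) = 655/2.

655/2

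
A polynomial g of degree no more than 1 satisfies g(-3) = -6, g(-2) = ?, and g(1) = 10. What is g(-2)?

-2

The 2 known points determine the degree-1 polynomial uniquely.
Write g(s) = as + b. Substituting each data point gives a linear system:
  -3a + b = -6
  a + b = 10
Solving the system yields a = 4, b = 6.
So g(s) = 4s + 6.
Then g(-2) = -2.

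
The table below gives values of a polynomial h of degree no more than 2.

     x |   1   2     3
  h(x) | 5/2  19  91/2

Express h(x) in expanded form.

h(x) = 5x^2 + (3/2)x - 4

Write h(x) = ax^2 + bx + c. Substituting each data point gives a linear system:
  a + b + c = 5/2
  4a + 2b + c = 19
  9a + 3b + c = 91/2
Solving the system yields a = 5, b = 3/2, c = -4.
So h(x) = 5x^2 + (3/2)x - 4.
Check: h(2) = 19. ✓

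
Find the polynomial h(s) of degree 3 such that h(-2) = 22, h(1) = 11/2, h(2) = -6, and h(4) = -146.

h(s) = -3s^3 + (3/2)s^2 + 5s + 2

Write h(s) = as^3 + bs^2 + cs + d. Substituting each data point gives a linear system:
  -8a + 4b - 2c + d = 22
  a + b + c + d = 11/2
  8a + 4b + 2c + d = -6
  64a + 16b + 4c + d = -146
Solving the system yields a = -3, b = 3/2, c = 5, d = 2.
So h(s) = -3s^3 + (3/2)s^2 + 5s + 2.
Check: h(1) = 11/2. ✓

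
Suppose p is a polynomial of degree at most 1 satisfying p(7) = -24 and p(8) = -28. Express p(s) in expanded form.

p(s) = -4s + 4

Using the Lagrange interpolation formula with nodes 7, 8:
  L_0(s) = (s - 8) / -1
  L_1(s) = (s - 7) / 1
Then p(s) = -24·L_0(s) - 28·L_1(s).
Expanding and collecting terms gives p(s) = -4s + 4.
Check: p(7) = -24. ✓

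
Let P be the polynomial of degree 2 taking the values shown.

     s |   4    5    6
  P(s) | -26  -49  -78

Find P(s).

P(s) = -3s^2 + 4s + 6

Using the Lagrange interpolation formula with nodes 4, 5, 6:
  L_0(s) = (s - 5)(s - 6) / 2
  L_1(s) = (s - 4)(s - 6) / -1
  L_2(s) = (s - 4)(s - 5) / 2
Then P(s) = -26·L_0(s) - 49·L_1(s) - 78·L_2(s).
Expanding and collecting terms gives P(s) = -3s² + 4s + 6.
Check: P(5) = -49. ✓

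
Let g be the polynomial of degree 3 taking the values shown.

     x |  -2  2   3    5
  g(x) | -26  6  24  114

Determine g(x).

Write g(x) = ax^3 + bx^2 + cx + d. Substituting each data point gives a linear system:
  -8a + 4b - 2c + d = -26
  8a + 4b + 2c + d = 6
  27a + 9b + 3c + d = 24
  125a + 25b + 5c + d = 114
Solving the system yields a = 1, b = -1, c = 4, d = -6.
So g(x) = x³ - x² + 4x - 6.
Check: g(2) = 6. ✓

g(x) = x^3 - x^2 + 4x - 6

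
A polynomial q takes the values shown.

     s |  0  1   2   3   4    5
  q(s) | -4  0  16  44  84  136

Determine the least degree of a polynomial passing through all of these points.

Forward differences of the values at s = 0, 1, 2, 3, 4, 5:
  q  : -4  0  16  44  84  136
  Δ  : 4  16  28  40  52
  Δ^2: 12  12  12  12
  Δ^3: 0  0  0
  Δ^4: 0  0
  Δ^5: 0
The second differences are constant (12) and nonzero, while all higher differences vanish, so the minimal degree is 2.

2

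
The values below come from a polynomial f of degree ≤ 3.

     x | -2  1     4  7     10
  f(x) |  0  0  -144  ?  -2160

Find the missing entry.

-756

The 4 known points determine the degree-3 polynomial uniquely.
Write f(x) = ax^3 + bx^2 + cx + d. Substituting each data point gives a linear system:
  -8a + 4b - 2c + d = 0
  a + b + c + d = 0
  64a + 16b + 4c + d = -144
  1000a + 100b + 10c + d = -2160
Solving the system yields a = -2, b = -2, c = 4, d = 0.
So f(x) = -2x^3 - 2x^2 + 4x.
Then f(7) = -756.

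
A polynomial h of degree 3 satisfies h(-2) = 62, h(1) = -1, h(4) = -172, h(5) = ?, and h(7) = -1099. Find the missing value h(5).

-365

The 4 known points determine the degree-3 polynomial uniquely.
Write h(s) = as^3 + bs^2 + cs + d. Substituting each data point gives a linear system:
  -8a + 4b - 2c + d = 62
  a + b + c + d = -1
  64a + 16b + 4c + d = -172
  343a + 49b + 7c + d = -1099
Solving the system yields a = -4, b = 6, c = -3, d = 0.
So h(s) = -4s^3 + 6s^2 - 3s.
Then h(5) = -365.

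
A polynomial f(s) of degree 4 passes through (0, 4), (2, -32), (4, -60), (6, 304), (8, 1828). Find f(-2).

48

Using the Lagrange interpolation formula with nodes 0, 2, 4, 6, 8:
  L_0(s) = (s - 2)(s - 4)(s - 6)(s - 8) / 384
  L_1(s) = s(s - 4)(s - 6)(s - 8) / -96
  L_2(s) = s(s - 2)(s - 6)(s - 8) / 64
  L_3(s) = s(s - 2)(s - 4)(s - 8) / -96
  L_4(s) = s(s - 2)(s - 4)(s - 6) / 384
Then f(s) = 4·L_0(s) - 32·L_1(s) - 60·L_2(s) + 304·L_3(s) + 1828·L_4(s).
Expanding and collecting terms gives f(s) = s^4 - 4s^3 - 3s^2 - 4s + 4.
Evaluating at s = -2: f(-2) = 48.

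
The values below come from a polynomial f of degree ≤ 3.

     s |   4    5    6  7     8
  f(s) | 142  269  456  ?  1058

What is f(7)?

The 4 known points determine the degree-3 polynomial uniquely.
Write f(s) = as^3 + bs^2 + cs + d. Substituting each data point gives a linear system:
  64a + 16b + 4c + d = 142
  125a + 25b + 5c + d = 269
  216a + 36b + 6c + d = 456
  512a + 64b + 8c + d = 1058
Solving the system yields a = 2, b = 0, c = 5, d = -6.
So f(s) = 2s^3 + 5s - 6.
Then f(7) = 715.

715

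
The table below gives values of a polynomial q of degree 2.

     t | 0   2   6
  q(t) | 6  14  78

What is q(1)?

8

Using the Lagrange interpolation formula with nodes 0, 2, 6:
  L_0(t) = (t - 2)(t - 6) / 12
  L_1(t) = t(t - 6) / -8
  L_2(t) = t(t - 2) / 24
Then q(t) = 6·L_0(t) + 14·L_1(t) + 78·L_2(t).
Expanding and collecting terms gives q(t) = 2t² + 6.
Evaluating at t = 1: q(1) = 8.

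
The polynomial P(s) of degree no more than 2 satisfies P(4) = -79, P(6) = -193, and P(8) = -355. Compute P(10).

-565

Using the Lagrange interpolation formula with nodes 4, 6, 8:
  L_0(s) = (s - 6)(s - 8) / 8
  L_1(s) = (s - 4)(s - 8) / -4
  L_2(s) = (s - 4)(s - 6) / 8
Then P(s) = -79·L_0(s) - 193·L_1(s) - 355·L_2(s).
Expanding and collecting terms gives P(s) = -6s^2 + 3s + 5.
Evaluating at s = 10: P(10) = -565.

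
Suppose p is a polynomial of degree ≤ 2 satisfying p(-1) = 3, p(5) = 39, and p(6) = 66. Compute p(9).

183

Using the Lagrange interpolation formula with nodes -1, 5, 6:
  L_0(n) = (n - 5)(n - 6) / 42
  L_1(n) = (n + 1)(n - 6) / -6
  L_2(n) = (n + 1)(n - 5) / 7
Then p(n) = 3·L_0(n) + 39·L_1(n) + 66·L_2(n).
Expanding and collecting terms gives p(n) = 3n^2 - 6n - 6.
Evaluating at n = 9: p(9) = 183.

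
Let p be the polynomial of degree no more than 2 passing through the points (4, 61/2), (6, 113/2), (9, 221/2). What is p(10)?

265/2

Write p(t) = at^2 + bt + c. Substituting each data point gives a linear system:
  16a + 4b + c = 61/2
  36a + 6b + c = 113/2
  81a + 9b + c = 221/2
Solving the system yields a = 1, b = 3, c = 5/2.
So p(t) = t² + 3t + 5/2.
Then p(10) = 265/2.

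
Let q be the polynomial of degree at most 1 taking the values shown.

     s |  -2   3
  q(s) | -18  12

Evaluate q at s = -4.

Write q(s) = as + b. Substituting each data point gives a linear system:
  -2a + b = -18
  3a + b = 12
Solving the system yields a = 6, b = -6.
So q(s) = 6s - 6.
Then q(-4) = -30.

-30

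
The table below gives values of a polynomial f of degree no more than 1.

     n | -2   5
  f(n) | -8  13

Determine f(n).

f(n) = 3n - 2

Write f(n) = an + b. Substituting each data point gives a linear system:
  -2a + b = -8
  5a + b = 13
Solving the system yields a = 3, b = -2.
So f(n) = 3n - 2.
Check: f(5) = 13. ✓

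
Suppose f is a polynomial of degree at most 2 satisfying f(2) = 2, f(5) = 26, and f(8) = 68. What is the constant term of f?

Write f(u) = au^2 + bu + c. Substituting each data point gives a linear system:
  4a + 2b + c = 2
  25a + 5b + c = 26
  64a + 8b + c = 68
Solving the system yields a = 1, b = 1, c = -4.
So f(u) = u² + u - 4.
The constant term is -4.

-4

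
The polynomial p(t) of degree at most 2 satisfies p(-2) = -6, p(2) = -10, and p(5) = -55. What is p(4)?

Write p(t) = at^2 + bt + c. Substituting each data point gives a linear system:
  4a - 2b + c = -6
  4a + 2b + c = -10
  25a + 5b + c = -55
Solving the system yields a = -2, b = -1, c = 0.
So p(t) = -2t² - t.
Then p(4) = -36.

-36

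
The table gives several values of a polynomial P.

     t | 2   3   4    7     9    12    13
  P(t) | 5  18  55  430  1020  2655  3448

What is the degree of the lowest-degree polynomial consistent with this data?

Divided differences on the nodes 2, 3, 4, 7, 9, 12, 13:
  order 0: 5  18  55  430  1020  2655  3448
  order 1: 13  37  125  295  545  793
  order 2: 12  22  34  50  62
  order 3: 2  2  2  2
  order 4: 0  0  0
  order 5: 0  0
  order 6: 0
The order-3 divided differences are all 2 (nonzero) and every higher order vanishes, so the data lies on a polynomial of degree exactly 3.

3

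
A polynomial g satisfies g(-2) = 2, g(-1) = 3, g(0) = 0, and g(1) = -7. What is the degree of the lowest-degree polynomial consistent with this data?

2

Forward differences of the values at s = -2, -1, 0, 1:
  g  : 2  3  0  -7
  Δ  : 1  -3  -7
  Δ^2: -4  -4
  Δ^3: 0
The second differences are constant (-4) and nonzero, while all higher differences vanish, so the minimal degree is 2.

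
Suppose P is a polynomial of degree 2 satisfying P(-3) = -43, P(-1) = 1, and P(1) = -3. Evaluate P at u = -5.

Write P(u) = au^2 + bu + c. Substituting each data point gives a linear system:
  9a - 3b + c = -43
  a - b + c = 1
  a + b + c = -3
Solving the system yields a = -6, b = -2, c = 5.
So P(u) = -6u^2 - 2u + 5.
Then P(-5) = -135.

-135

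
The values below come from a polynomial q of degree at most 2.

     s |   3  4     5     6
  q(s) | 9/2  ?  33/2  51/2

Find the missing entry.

19/2

On equispaced nodes a degree-2 polynomial has vanishing third forward difference, so
  - q(3) + 3·q(4) - 3·q(5) + q(6) = 0.
Substituting the known values and solving for q(4):
  3·q(4) = 57/2
  q(4) = 19/2.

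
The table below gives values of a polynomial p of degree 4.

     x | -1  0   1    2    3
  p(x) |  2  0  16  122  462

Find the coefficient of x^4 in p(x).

Write p(x) = ax^4 + bx^3 + cx^2 + dx + e. Substituting each data point gives a linear system:
  a - b + c - d + e = 2
  e = 0
  a + b + c + d + e = 16
  16a + 8b + 4c + 2d + e = 122
  81a + 27b + 9c + 3d + e = 462
Solving the system yields a = 3, b = 6, c = 6, d = 1, e = 0.
So p(x) = 3x⁴ + 6x³ + 6x² + x.
The leading coefficient is 3.

3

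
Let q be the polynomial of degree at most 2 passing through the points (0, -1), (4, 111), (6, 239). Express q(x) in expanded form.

q(x) = 6x^2 + 4x - 1

Write q(x) = ax^2 + bx + c. Substituting each data point gives a linear system:
  c = -1
  16a + 4b + c = 111
  36a + 6b + c = 239
Solving the system yields a = 6, b = 4, c = -1.
So q(x) = 6x² + 4x - 1.
Check: q(4) = 111. ✓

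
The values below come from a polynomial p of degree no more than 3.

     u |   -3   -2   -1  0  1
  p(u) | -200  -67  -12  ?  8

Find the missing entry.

1

On equispaced nodes a degree-3 polynomial has vanishing fourth forward difference, so
  p(-3) - 4·p(-2) + 6·p(-1) - 4·p(0) + p(1) = 0.
Substituting the known values and solving for p(0):
  -4·p(0) = -4
  p(0) = 1.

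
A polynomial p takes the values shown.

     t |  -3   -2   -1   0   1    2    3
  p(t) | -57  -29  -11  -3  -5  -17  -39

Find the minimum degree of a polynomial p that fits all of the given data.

Forward differences of the values at t = -3, -2, -1, 0, 1, 2, 3:
  p  : -57  -29  -11  -3  -5  -17  -39
  Δ  : 28  18  8  -2  -12  -22
  Δ^2: -10  -10  -10  -10  -10
  Δ^3: 0  0  0  0
  Δ^4: 0  0  0
  Δ^5: 0  0
  Δ^6: 0
The second differences are constant (-10) and nonzero, while all higher differences vanish, so the minimal degree is 2.

2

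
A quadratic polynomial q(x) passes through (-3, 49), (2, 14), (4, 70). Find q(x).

q(x) = 5x^2 - 2x - 2

Using the Lagrange interpolation formula with nodes -3, 2, 4:
  L_0(x) = (x - 2)(x - 4) / 35
  L_1(x) = (x + 3)(x - 4) / -10
  L_2(x) = (x + 3)(x - 2) / 14
Then q(x) = 49·L_0(x) + 14·L_1(x) + 70·L_2(x).
Expanding and collecting terms gives q(x) = 5x^2 - 2x - 2.
Check: q(4) = 70. ✓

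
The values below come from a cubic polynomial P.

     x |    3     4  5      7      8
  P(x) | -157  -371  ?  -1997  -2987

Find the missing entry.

The 4 known points determine the degree-3 polynomial uniquely.
Write P(x) = ax^3 + bx^2 + cx + d. Substituting each data point gives a linear system:
  27a + 9b + 3c + d = -157
  64a + 16b + 4c + d = -371
  343a + 49b + 7c + d = -1997
  512a + 64b + 8c + d = -2987
Solving the system yields a = -6, b = 2, c = -6, d = 5.
So P(x) = -6x^3 + 2x^2 - 6x + 5.
Then P(5) = -725.

-725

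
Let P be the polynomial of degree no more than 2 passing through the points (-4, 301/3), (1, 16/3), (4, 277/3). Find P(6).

Using the Lagrange interpolation formula with nodes -4, 1, 4:
  L_0(u) = (u - 1)(u - 4) / 40
  L_1(u) = (u + 4)(u - 4) / -15
  L_2(u) = (u + 4)(u - 1) / 24
Then P(u) = 301/3·L_0(u) + 16/3·L_1(u) + 277/3·L_2(u).
Expanding and collecting terms gives P(u) = 6u^2 - u + 1/3.
Evaluating at u = 6: P(6) = 631/3.

631/3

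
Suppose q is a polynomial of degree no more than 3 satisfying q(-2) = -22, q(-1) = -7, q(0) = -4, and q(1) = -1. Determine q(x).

Write q(x) = ax^3 + bx^2 + cx + d. Substituting each data point gives a linear system:
  -8a + 4b - 2c + d = -22
  -a + b - c + d = -7
  d = -4
  a + b + c + d = -1
Solving the system yields a = 2, b = 0, c = 1, d = -4.
So q(x) = 2x³ + x - 4.
Check: q(0) = -4. ✓

q(x) = 2x^3 + x - 4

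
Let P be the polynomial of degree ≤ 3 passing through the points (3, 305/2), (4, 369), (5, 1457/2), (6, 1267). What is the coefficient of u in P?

Write P(u) = au^3 + bu^2 + cu + d. Substituting each data point gives a linear system:
  27a + 9b + 3c + d = 305/2
  64a + 16b + 4c + d = 369
  125a + 25b + 5c + d = 1457/2
  216a + 36b + 6c + d = 1267
Solving the system yields a = 6, b = -1/2, c = -2, d = 1.
So P(u) = 6u³ - (1/2)u² - 2u + 1.
The coefficient of u is -2.

-2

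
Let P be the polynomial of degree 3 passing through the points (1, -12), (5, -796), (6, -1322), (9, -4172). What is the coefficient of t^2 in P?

Write P(t) = at^3 + bt^2 + ct + d. Substituting each data point gives a linear system:
  a + b + c + d = -12
  125a + 25b + 5c + d = -796
  216a + 36b + 6c + d = -1322
  729a + 81b + 9c + d = -4172
Solving the system yields a = -5, b = -6, c = -5, d = 4.
So P(t) = -5t³ - 6t² - 5t + 4.
The coefficient of t^2 is -6.

-6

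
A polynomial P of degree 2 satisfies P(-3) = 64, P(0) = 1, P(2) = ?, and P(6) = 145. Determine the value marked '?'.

The 3 known points determine the degree-2 polynomial uniquely.
Write P(x) = ax^2 + bx + c. Substituting each data point gives a linear system:
  9a - 3b + c = 64
  c = 1
  36a + 6b + c = 145
Solving the system yields a = 5, b = -6, c = 1.
So P(x) = 5x^2 - 6x + 1.
Then P(2) = 9.

9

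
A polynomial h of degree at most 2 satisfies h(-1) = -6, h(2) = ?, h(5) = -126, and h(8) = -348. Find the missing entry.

The 3 known points determine the degree-2 polynomial uniquely.
Write h(t) = at^2 + bt + c. Substituting each data point gives a linear system:
  a - b + c = -6
  25a + 5b + c = -126
  64a + 8b + c = -348
Solving the system yields a = -6, b = 4, c = 4.
So h(t) = -6t² + 4t + 4.
Then h(2) = -12.

-12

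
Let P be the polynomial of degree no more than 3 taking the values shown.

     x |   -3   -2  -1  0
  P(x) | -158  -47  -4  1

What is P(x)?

P(x) = 5x^3 - 4x^2 - 4x + 1

Using the Lagrange interpolation formula with nodes -3, -2, -1, 0:
  L_0(x) = (x + 2)(x + 1)x / -6
  L_1(x) = (x + 3)(x + 1)x / 2
  L_2(x) = (x + 3)(x + 2)x / -2
  L_3(x) = (x + 3)(x + 2)(x + 1) / 6
Then P(x) = -158·L_0(x) - 47·L_1(x) - 4·L_2(x) + 1·L_3(x).
Expanding and collecting terms gives P(x) = 5x^3 - 4x^2 - 4x + 1.
Check: P(-2) = -47. ✓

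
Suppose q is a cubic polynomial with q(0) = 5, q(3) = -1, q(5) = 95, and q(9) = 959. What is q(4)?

29

Write q(s) = as^3 + bs^2 + cs + d. Substituting each data point gives a linear system:
  d = 5
  27a + 9b + 3c + d = -1
  125a + 25b + 5c + d = 95
  729a + 81b + 9c + d = 959
Solving the system yields a = 2, b = -6, c = -2, d = 5.
So q(s) = 2s^3 - 6s^2 - 2s + 5.
Then q(4) = 29.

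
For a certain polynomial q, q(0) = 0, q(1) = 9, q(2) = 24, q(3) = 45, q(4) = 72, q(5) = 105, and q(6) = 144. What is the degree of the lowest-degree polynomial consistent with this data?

Forward differences of the values at u = 0, 1, 2, 3, 4, 5, 6:
  q  : 0  9  24  45  72  105  144
  Δ  : 9  15  21  27  33  39
  Δ^2: 6  6  6  6  6
  Δ^3: 0  0  0  0
  Δ^4: 0  0  0
  Δ^5: 0  0
  Δ^6: 0
The second differences are constant (6) and nonzero, while all higher differences vanish, so the minimal degree is 2.

2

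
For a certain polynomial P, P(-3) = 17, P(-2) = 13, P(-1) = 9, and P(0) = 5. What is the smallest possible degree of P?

Forward differences of the values at s = -3, -2, -1, 0:
  P  : 17  13  9  5
  Δ  : -4  -4  -4
  Δ^2: 0  0
  Δ^3: 0
The first differences are constant (-4) and nonzero, while all higher differences vanish, so the minimal degree is 1.

1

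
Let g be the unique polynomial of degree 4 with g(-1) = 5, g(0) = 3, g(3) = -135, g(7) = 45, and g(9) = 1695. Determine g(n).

g(n) = n^4 - 6n^3 - 6n^2 - n + 3

Write g(n) = an^4 + bn^3 + cn^2 + dn + e. Substituting each data point gives a linear system:
  a - b + c - d + e = 5
  e = 3
  81a + 27b + 9c + 3d + e = -135
  2401a + 343b + 49c + 7d + e = 45
  6561a + 729b + 81c + 9d + e = 1695
Solving the system yields a = 1, b = -6, c = -6, d = -1, e = 3.
So g(n) = n⁴ - 6n³ - 6n² - n + 3.
Check: g(7) = 45. ✓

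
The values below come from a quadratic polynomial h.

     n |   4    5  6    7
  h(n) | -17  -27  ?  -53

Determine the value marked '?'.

On equispaced nodes a degree-2 polynomial has vanishing third forward difference, so
  - h(4) + 3·h(5) - 3·h(6) + h(7) = 0.
Substituting the known values and solving for h(6):
  -3·h(6) = 117
  h(6) = -39.

-39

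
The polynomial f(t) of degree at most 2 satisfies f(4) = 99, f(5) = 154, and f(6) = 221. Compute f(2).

Using the Lagrange interpolation formula with nodes 4, 5, 6:
  L_0(t) = (t - 5)(t - 6) / 2
  L_1(t) = (t - 4)(t - 6) / -1
  L_2(t) = (t - 4)(t - 5) / 2
Then f(t) = 99·L_0(t) + 154·L_1(t) + 221·L_2(t).
Expanding and collecting terms gives f(t) = 6t^2 + t - 1.
Evaluating at t = 2: f(2) = 25.

25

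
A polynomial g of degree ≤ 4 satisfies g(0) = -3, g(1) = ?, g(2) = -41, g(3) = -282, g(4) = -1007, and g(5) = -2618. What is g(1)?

-2

On equispaced nodes a degree-4 polynomial has vanishing fifth forward difference, so
  - g(0) + 5·g(1) - 10·g(2) + 10·g(3) - 5·g(4) + g(5) = 0.
Substituting the known values and solving for g(1):
  5·g(1) = -10
  g(1) = -2.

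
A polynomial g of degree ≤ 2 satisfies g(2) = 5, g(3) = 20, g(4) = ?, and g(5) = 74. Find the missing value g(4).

43

The 3 known points determine the degree-2 polynomial uniquely.
Write g(s) = as^2 + bs + c. Substituting each data point gives a linear system:
  4a + 2b + c = 5
  9a + 3b + c = 20
  25a + 5b + c = 74
Solving the system yields a = 4, b = -5, c = -1.
So g(s) = 4s^2 - 5s - 1.
Then g(4) = 43.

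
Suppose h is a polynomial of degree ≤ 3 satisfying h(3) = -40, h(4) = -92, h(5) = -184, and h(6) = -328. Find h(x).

Using the Lagrange interpolation formula with nodes 3, 4, 5, 6:
  L_0(x) = (x - 4)(x - 5)(x - 6) / -6
  L_1(x) = (x - 3)(x - 5)(x - 6) / 2
  L_2(x) = (x - 3)(x - 4)(x - 6) / -2
  L_3(x) = (x - 3)(x - 4)(x - 5) / 6
Then h(x) = -40·L_0(x) - 92·L_1(x) - 184·L_2(x) - 328·L_3(x).
Expanding and collecting terms gives h(x) = -2x³ + 4x² - 6x - 4.
Check: h(3) = -40. ✓

h(x) = -2x^3 + 4x^2 - 6x - 4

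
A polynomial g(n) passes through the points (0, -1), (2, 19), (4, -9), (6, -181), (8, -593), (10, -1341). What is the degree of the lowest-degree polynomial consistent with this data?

3

Forward differences of the values at n = 0, 2, 4, 6, 8, 10:
  g  : -1  19  -9  -181  -593  -1341
  Δ  : 20  -28  -172  -412  -748
  Δ^2: -48  -144  -240  -336
  Δ^3: -96  -96  -96
  Δ^4: 0  0
  Δ^5: 0
The third differences are constant (-96) and nonzero, while all higher differences vanish, so the minimal degree is 3.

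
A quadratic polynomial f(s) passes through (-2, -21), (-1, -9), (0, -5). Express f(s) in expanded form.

Write f(s) = as^2 + bs + c. Substituting each data point gives a linear system:
  4a - 2b + c = -21
  a - b + c = -9
  c = -5
Solving the system yields a = -4, b = 0, c = -5.
So f(s) = -4s^2 - 5.
Check: f(0) = -5. ✓

f(s) = -4s^2 - 5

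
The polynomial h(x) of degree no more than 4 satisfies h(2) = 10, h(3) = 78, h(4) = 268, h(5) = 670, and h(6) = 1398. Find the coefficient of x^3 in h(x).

Write h(x) = ax^4 + bx^3 + cx^2 + dx + e. Substituting each data point gives a linear system:
  16a + 8b + 4c + 2d + e = 10
  81a + 27b + 9c + 3d + e = 78
  256a + 64b + 16c + 4d + e = 268
  625a + 125b + 25c + 5d + e = 670
  1296a + 216b + 36c + 6d + e = 1398
Solving the system yields a = 1, b = 1, c = -3, d = -1, e = 0.
So h(x) = x^4 + x^3 - 3x^2 - x.
The coefficient of x^3 is 1.

1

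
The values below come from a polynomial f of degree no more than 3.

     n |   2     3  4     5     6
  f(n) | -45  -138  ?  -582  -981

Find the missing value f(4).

-309

On equispaced nodes a degree-3 polynomial has vanishing fourth forward difference, so
  f(2) - 4·f(3) + 6·f(4) - 4·f(5) + f(6) = 0.
Substituting the known values and solving for f(4):
  6·f(4) = -1854
  f(4) = -309.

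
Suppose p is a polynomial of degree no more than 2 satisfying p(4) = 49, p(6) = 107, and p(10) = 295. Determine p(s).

Using the Lagrange interpolation formula with nodes 4, 6, 10:
  L_0(s) = (s - 6)(s - 10) / 12
  L_1(s) = (s - 4)(s - 10) / -8
  L_2(s) = (s - 4)(s - 6) / 24
Then p(s) = 49·L_0(s) + 107·L_1(s) + 295·L_2(s).
Expanding and collecting terms gives p(s) = 3s² - s + 5.
Check: p(10) = 295. ✓

p(s) = 3s^2 - s + 5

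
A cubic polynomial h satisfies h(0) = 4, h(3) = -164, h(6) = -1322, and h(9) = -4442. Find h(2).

Forward differences of the values at t = 0, 3, 6, 9:
  h  : 4  -164  -1322  -4442
  Δ  : -168  -1158  -3120
  Δ^2: -990  -1962
  Δ^3: -972
The third differences are constant, confirming degree 3.
Interpolating (Newton forward form) and evaluating at t = 2 gives h(2) = -46.

-46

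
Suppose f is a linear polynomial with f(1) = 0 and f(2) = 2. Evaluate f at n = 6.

Write f(n) = an + b. Substituting each data point gives a linear system:
  a + b = 0
  2a + b = 2
Solving the system yields a = 2, b = -2.
So f(n) = 2n - 2.
Then f(6) = 10.

10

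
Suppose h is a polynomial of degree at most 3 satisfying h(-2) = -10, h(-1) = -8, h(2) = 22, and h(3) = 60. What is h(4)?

122

Write h(x) = ax^3 + bx^2 + cx + d. Substituting each data point gives a linear system:
  -8a + 4b - 2c + d = -10
  -a + b - c + d = -8
  8a + 4b + 2c + d = 22
  27a + 9b + 3c + d = 60
Solving the system yields a = 1, b = 3, c = 4, d = -6.
So h(x) = x^3 + 3x^2 + 4x - 6.
Then h(4) = 122.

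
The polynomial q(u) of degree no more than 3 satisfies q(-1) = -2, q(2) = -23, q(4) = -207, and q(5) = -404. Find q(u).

Write q(u) = au^3 + bu^2 + cu + d. Substituting each data point gives a linear system:
  -a + b - c + d = -2
  8a + 4b + 2c + d = -23
  64a + 16b + 4c + d = -207
  125a + 25b + 5c + d = -404
Solving the system yields a = -3, b = -2, c = 4, d = 1.
So q(u) = -3u^3 - 2u^2 + 4u + 1.
Check: q(4) = -207. ✓

q(u) = -3u^3 - 2u^2 + 4u + 1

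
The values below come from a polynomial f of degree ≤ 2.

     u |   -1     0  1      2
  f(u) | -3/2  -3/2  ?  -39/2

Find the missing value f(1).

-15/2

On equispaced nodes a degree-2 polynomial has vanishing third forward difference, so
  - f(-1) + 3·f(0) - 3·f(1) + f(2) = 0.
Substituting the known values and solving for f(1):
  -3·f(1) = 45/2
  f(1) = -15/2.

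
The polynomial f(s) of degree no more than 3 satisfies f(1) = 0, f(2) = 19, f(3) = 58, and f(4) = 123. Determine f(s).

f(s) = s^3 + 4s^2 - 5

Write f(s) = as^3 + bs^2 + cs + d. Substituting each data point gives a linear system:
  a + b + c + d = 0
  8a + 4b + 2c + d = 19
  27a + 9b + 3c + d = 58
  64a + 16b + 4c + d = 123
Solving the system yields a = 1, b = 4, c = 0, d = -5.
So f(s) = s^3 + 4s^2 - 5.
Check: f(4) = 123. ✓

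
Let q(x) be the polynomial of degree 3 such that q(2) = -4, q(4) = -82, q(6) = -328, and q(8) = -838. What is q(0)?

Forward differences of the values at x = 2, 4, 6, 8:
  q  : -4  -82  -328  -838
  Δ  : -78  -246  -510
  Δ^2: -168  -264
  Δ^3: -96
The third differences are constant, confirming degree 3.
Interpolating (Newton forward form) and evaluating at x = 0 gives q(0) = 2.

2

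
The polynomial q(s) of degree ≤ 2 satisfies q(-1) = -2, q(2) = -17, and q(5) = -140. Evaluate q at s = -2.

Using the Lagrange interpolation formula with nodes -1, 2, 5:
  L_0(s) = (s - 2)(s - 5) / 18
  L_1(s) = (s + 1)(s - 5) / -9
  L_2(s) = (s + 1)(s - 2) / 18
Then q(s) = -2·L_0(s) - 17·L_1(s) - 140·L_2(s).
Expanding and collecting terms gives q(s) = -6s² + s + 5.
Evaluating at s = -2: q(-2) = -21.

-21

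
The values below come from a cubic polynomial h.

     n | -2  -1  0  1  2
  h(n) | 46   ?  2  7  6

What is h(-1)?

The 4 known points determine the degree-3 polynomial uniquely.
Write h(n) = an^3 + bn^2 + cn + d. Substituting each data point gives a linear system:
  -8a + 4b - 2c + d = 46
  d = 2
  a + b + c + d = 7
  8a + 4b + 2c + d = 6
Solving the system yields a = -3, b = 6, c = 2, d = 2.
So h(n) = -3n^3 + 6n^2 + 2n + 2.
Then h(-1) = 9.

9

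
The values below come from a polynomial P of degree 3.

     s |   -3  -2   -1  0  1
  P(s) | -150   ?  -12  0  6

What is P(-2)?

-54

The 4 known points determine the degree-3 polynomial uniquely.
Write P(s) = as^3 + bs^2 + cs + d. Substituting each data point gives a linear system:
  -27a + 9b - 3c + d = -150
  -a + b - c + d = -12
  d = 0
  a + b + c + d = 6
Solving the system yields a = 4, b = -3, c = 5, d = 0.
So P(s) = 4s³ - 3s² + 5s.
Then P(-2) = -54.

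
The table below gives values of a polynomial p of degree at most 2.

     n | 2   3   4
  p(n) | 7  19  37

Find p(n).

Using the Lagrange interpolation formula with nodes 2, 3, 4:
  L_0(n) = (n - 3)(n - 4) / 2
  L_1(n) = (n - 2)(n - 4) / -1
  L_2(n) = (n - 2)(n - 3) / 2
Then p(n) = 7·L_0(n) + 19·L_1(n) + 37·L_2(n).
Expanding and collecting terms gives p(n) = 3n² - 3n + 1.
Check: p(4) = 37. ✓

p(n) = 3n^2 - 3n + 1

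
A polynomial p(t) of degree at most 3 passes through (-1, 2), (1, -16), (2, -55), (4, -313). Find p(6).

-971

Using the Lagrange interpolation formula with nodes -1, 1, 2, 4:
  L_0(t) = (t - 1)(t - 2)(t - 4) / -30
  L_1(t) = (t + 1)(t - 2)(t - 4) / 6
  L_2(t) = (t + 1)(t - 1)(t - 4) / -6
  L_3(t) = (t + 1)(t - 1)(t - 2) / 30
Then p(t) = 2·L_0(t) - 16·L_1(t) - 55·L_2(t) - 313·L_3(t).
Expanding and collecting terms gives p(t) = -4t^3 - 2t^2 - 5t - 5.
Evaluating at t = 6: p(6) = -971.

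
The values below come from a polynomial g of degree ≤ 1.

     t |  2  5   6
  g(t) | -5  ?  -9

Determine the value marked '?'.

The 2 known points determine the degree-1 polynomial uniquely.
Write g(t) = at + b. Substituting each data point gives a linear system:
  2a + b = -5
  6a + b = -9
Solving the system yields a = -1, b = -3.
So g(t) = -t - 3.
Then g(5) = -8.

-8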